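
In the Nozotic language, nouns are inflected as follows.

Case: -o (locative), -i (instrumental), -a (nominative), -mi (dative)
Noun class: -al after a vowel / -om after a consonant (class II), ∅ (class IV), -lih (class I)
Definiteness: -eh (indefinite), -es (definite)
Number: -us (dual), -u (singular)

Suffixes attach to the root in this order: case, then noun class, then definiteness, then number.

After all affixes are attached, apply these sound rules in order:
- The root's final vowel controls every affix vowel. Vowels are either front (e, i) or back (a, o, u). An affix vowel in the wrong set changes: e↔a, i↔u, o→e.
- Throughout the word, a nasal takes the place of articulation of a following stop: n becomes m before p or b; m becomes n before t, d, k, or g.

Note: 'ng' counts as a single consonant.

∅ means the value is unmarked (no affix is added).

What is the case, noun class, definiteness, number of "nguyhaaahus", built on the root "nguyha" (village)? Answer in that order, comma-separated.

Segment: nguyha-a-eh-us.
case: -a → nominative.
noun class: ∅ → class IV.
definiteness: -eh → indefinite.
number: -us → dual.

nominative, class IV, indefinite, dual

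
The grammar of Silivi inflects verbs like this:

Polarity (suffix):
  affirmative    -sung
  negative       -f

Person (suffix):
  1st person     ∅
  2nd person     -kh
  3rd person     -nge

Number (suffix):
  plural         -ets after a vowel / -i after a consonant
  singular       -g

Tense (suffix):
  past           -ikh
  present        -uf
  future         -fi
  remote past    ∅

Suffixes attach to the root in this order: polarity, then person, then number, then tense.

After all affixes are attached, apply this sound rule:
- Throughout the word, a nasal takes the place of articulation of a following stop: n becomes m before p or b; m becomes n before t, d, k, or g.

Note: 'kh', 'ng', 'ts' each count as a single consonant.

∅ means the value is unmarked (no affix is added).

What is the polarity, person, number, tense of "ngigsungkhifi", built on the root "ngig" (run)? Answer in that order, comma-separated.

Segment: ngig-sung-kh-i-fi.
polarity: -sung → affirmative.
person: -kh → 2nd person.
number: -ets/i → plural.
tense: -fi → future.

affirmative, 2nd person, plural, future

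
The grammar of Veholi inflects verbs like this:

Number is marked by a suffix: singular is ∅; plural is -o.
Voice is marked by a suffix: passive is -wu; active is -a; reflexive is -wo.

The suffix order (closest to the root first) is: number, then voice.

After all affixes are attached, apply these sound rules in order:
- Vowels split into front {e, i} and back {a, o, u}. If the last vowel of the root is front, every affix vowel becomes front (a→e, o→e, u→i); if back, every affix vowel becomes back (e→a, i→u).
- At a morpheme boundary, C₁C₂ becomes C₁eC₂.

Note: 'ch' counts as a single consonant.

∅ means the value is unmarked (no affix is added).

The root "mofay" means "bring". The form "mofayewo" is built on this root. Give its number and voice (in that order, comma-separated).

singular, reflexive

Segment: mofay-wo.
number: ∅ → singular.
voice: -wo → reflexive.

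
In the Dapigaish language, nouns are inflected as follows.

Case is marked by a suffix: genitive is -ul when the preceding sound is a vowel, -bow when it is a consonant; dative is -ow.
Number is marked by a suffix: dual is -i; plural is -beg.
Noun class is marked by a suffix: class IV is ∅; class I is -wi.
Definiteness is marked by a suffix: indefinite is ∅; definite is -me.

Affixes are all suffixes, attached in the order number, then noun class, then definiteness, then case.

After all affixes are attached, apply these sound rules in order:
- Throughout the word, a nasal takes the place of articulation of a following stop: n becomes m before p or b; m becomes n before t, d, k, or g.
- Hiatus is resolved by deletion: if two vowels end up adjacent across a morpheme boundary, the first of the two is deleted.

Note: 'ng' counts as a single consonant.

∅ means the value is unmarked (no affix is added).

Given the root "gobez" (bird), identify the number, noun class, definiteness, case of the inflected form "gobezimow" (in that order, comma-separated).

Segment: gobez-i-me-ow.
number: -i → dual.
noun class: ∅ → class IV.
definiteness: -me → definite.
case: -ow → dative.

dual, class IV, definite, dative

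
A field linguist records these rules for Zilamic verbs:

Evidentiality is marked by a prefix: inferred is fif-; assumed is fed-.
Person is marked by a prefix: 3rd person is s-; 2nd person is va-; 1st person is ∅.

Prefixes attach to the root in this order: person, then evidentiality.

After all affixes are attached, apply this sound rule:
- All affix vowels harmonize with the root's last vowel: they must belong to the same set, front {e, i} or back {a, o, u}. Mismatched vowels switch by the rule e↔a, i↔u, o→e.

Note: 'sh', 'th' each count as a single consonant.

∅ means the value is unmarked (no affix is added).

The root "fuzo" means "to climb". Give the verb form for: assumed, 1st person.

person = 1st person: zero marking, form stays fuzo.
Attach evidentiality assumed fed- → fedfuzo.
Apply vowel harmony: fedfuzo → fadfuzo.

fadfuzo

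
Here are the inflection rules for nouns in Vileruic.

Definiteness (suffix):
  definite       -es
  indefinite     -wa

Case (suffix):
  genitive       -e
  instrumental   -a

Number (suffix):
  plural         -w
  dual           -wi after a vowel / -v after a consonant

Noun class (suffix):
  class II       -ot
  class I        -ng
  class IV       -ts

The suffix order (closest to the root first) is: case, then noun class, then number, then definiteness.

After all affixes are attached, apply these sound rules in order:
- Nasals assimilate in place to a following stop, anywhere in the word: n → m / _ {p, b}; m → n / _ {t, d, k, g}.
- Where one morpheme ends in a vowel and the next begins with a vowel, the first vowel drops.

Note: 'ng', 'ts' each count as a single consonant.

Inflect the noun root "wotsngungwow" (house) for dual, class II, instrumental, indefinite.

Attach case instrumental -a → wotsngungwowa.
Attach noun class class II -ot → wotsngungwowaot.
Attach number dual -v (after consonant 't') → wotsngungwowaotv.
Attach definiteness indefinite -wa → wotsngungwowaotvwa.
Nasal assimilation: no change.
Apply vowel deletion: wotsngungwowaotvwa → wotsngungwowotvwa.

wotsngungwowotvwa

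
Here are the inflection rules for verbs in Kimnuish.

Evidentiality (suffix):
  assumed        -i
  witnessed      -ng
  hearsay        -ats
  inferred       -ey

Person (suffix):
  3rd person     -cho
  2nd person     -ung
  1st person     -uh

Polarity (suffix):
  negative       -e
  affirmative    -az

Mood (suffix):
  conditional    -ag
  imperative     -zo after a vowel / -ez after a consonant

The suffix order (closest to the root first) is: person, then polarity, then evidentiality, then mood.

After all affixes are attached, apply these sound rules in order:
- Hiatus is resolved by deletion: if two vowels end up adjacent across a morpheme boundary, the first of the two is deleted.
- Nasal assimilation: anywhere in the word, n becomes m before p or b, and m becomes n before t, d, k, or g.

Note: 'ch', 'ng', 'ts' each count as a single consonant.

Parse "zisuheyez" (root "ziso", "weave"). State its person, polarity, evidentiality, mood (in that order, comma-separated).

Segment: ziso-uh-e-ey-ez.
person: -uh → 1st person.
polarity: -e → negative.
evidentiality: -ey → inferred.
mood: -zo/ez → imperative.

1st person, negative, inferred, imperative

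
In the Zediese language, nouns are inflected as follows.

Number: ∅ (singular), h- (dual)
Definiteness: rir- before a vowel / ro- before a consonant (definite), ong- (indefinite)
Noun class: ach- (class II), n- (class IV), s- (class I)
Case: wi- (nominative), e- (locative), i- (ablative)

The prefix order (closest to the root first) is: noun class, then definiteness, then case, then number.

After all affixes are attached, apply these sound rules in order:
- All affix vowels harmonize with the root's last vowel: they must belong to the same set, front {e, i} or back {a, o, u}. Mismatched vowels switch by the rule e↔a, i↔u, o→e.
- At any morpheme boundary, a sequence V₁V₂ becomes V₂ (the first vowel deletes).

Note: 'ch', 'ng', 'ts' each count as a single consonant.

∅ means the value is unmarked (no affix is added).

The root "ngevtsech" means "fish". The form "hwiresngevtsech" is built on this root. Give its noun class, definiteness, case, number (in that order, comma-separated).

class I, definite, nominative, dual

Segment: h-wi-ro-s-ngevtsech.
noun class: s- → class I.
definiteness: rir/ro- → definite.
case: wi- → nominative.
number: h- → dual.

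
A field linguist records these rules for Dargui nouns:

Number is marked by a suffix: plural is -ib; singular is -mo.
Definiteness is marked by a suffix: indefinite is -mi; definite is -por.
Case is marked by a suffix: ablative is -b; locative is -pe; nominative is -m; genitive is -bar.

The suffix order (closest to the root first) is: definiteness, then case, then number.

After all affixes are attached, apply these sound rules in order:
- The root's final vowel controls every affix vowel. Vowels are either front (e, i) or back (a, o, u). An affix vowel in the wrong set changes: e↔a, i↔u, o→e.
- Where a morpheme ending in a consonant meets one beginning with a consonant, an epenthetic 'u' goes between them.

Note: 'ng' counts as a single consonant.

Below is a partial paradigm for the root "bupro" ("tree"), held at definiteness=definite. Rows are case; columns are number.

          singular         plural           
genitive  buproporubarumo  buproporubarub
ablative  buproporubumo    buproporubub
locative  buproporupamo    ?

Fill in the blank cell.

buproporupaub

Attach definiteness definite -por → bupropor.
Attach case locative -pe → buproporpe.
Attach number plural -ib → buproporpeib.
Apply vowel harmony: buproporpeib → buproporpaub.
Apply epenthesis: buproporpaub → buproporupaub.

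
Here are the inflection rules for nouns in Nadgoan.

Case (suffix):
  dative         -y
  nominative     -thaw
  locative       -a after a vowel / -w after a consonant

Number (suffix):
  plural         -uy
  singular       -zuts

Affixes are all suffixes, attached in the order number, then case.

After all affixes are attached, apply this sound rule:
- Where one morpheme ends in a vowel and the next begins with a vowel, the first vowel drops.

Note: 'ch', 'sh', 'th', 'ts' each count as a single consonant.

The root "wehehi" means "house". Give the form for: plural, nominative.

Attach number plural -uy → wehehiuy.
Attach case nominative -thaw → wehehiuythaw.
Apply vowel deletion: wehehiuythaw → wehehuythaw.

wehehuythaw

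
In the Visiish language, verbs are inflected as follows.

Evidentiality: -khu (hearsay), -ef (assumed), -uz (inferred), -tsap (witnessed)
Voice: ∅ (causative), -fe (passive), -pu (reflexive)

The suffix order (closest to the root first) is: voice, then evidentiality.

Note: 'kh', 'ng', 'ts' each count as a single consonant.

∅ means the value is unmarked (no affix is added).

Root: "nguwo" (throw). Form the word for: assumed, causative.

voice = causative: zero marking, form stays nguwo.
Attach evidentiality assumed -ef → nguwoef.

nguwoef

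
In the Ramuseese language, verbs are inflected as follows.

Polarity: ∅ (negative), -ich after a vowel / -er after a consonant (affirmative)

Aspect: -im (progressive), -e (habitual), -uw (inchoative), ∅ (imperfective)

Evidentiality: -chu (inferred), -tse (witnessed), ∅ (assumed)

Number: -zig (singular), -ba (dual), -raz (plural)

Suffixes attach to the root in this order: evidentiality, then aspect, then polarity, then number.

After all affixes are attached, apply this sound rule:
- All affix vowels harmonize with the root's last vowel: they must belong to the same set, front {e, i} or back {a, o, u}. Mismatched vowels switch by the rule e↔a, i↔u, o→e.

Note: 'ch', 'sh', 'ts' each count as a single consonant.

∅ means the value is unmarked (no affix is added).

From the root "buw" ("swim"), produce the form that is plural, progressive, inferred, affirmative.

Attach evidentiality inferred -chu → buwchu.
Attach aspect progressive -im → buwchuim.
Attach polarity affirmative -er (after consonant 'm') → buwchuimer.
Attach number plural -raz → buwchuimerraz.
Apply vowel harmony: buwchuimerraz → buwchuumarraz.

buwchuumarraz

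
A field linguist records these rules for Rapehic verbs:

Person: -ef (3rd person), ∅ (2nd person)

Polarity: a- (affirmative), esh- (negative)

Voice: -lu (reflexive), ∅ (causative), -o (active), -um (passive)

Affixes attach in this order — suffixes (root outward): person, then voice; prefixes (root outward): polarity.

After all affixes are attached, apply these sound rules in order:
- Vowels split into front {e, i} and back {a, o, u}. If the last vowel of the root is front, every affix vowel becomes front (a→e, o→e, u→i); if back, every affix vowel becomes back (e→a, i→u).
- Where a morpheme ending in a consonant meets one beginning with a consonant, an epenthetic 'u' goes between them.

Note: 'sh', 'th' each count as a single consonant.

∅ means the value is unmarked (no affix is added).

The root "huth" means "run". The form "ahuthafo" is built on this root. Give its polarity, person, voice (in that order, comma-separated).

Segment: a-huth-ef-o.
polarity: a- → affirmative.
person: -ef → 3rd person.
voice: -o → active.

affirmative, 3rd person, active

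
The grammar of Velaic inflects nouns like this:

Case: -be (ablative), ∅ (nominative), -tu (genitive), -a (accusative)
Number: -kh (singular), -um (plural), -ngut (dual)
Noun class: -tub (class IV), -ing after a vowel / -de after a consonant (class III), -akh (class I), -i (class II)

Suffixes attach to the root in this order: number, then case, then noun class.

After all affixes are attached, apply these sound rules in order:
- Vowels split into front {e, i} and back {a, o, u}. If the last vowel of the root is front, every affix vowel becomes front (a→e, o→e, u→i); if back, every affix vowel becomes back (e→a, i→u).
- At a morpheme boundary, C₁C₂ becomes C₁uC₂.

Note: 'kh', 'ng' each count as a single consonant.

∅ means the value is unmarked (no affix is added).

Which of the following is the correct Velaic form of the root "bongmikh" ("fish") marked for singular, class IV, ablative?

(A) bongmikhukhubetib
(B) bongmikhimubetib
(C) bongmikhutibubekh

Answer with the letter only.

Attach number singular -kh → bongmikhkh.
Attach case ablative -be → bongmikhkhbe.
Attach noun class class IV -tub → bongmikhkhbetub.
Apply vowel harmony: bongmikhkhbetub → bongmikhkhbetib.
Apply epenthesis: bongmikhkhbetib → bongmikhukhubetib.
So the correct form is bongmikhukhubetib, option (A).
(C) bongmikhutibubekh is wrong: it has the affixes in the wrong order.
(B) bongmikhimubetib is wrong: it uses plural instead of singular for number.

A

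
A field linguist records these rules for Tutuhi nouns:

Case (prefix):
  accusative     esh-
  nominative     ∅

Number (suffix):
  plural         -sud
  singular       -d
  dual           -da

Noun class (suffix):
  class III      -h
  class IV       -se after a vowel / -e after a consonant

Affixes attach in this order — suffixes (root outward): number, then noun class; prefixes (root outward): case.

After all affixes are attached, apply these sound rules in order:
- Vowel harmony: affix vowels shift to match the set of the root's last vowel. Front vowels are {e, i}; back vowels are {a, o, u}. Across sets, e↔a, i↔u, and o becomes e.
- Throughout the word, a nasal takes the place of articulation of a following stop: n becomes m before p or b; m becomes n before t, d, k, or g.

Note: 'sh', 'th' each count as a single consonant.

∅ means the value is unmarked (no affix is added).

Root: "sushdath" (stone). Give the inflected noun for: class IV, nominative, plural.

Attach number plural -sud → sushdathsud.
Attach noun class class IV -e (after consonant 'd') → sushdathsude.
case = nominative: zero marking, form stays sushdathsude.
Apply vowel harmony: sushdathsude → sushdathsuda.
Nasal assimilation: no change.

sushdathsuda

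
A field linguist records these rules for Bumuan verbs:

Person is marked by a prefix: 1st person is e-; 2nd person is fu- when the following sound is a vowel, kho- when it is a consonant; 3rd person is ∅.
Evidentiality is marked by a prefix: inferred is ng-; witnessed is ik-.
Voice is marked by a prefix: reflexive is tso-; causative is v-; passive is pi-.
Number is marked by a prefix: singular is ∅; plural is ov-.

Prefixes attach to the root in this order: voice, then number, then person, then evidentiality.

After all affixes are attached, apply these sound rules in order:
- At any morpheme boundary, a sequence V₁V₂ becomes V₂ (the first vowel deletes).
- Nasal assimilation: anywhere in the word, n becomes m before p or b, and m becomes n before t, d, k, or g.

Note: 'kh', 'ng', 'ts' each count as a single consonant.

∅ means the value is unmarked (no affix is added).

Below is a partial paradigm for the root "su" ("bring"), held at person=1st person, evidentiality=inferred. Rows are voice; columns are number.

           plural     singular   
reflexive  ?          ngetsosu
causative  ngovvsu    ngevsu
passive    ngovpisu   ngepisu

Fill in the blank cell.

ngovtsosu

Attach voice reflexive tso- → tsosu.
Attach number plural ov- → ovtsosu.
Attach person 1st person e- → eovtsosu.
Attach evidentiality inferred ng- → ngeovtsosu.
Apply vowel deletion: ngeovtsosu → ngovtsosu.
Nasal assimilation: no change.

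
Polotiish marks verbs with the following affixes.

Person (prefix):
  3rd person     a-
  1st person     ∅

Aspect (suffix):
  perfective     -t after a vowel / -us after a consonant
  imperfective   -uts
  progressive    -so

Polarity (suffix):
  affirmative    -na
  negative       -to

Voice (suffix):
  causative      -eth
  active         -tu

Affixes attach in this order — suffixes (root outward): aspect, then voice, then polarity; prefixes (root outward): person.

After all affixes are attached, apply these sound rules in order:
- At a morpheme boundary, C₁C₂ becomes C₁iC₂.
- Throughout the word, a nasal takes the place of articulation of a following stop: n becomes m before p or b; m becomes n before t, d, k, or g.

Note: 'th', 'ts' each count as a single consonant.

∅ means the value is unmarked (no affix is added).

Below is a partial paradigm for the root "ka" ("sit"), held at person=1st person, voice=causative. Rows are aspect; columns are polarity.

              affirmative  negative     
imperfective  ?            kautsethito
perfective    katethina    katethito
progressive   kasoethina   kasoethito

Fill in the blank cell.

Attach aspect imperfective -uts → kauts.
person = 1st person: zero marking, form stays kauts.
Attach voice causative -eth → kautseth.
Attach polarity affirmative -na → kautsethna.
Apply epenthesis: kautsethna → kautsethina.
Nasal assimilation: no change.

kautsethina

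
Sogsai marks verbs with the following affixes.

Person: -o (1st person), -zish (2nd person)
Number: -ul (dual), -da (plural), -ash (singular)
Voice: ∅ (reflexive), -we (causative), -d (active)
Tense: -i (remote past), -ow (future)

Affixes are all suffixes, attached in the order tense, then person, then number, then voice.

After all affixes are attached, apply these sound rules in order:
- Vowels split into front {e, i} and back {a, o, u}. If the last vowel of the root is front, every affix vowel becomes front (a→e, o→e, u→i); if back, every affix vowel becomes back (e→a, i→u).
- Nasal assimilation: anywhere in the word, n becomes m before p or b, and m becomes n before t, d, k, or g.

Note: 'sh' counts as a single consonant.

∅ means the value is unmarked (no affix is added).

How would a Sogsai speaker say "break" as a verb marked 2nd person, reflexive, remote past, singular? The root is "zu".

zuuzushash

Attach tense remote past -i → zui.
Attach person 2nd person -zish → zuizish.
Attach number singular -ash → zuizishash.
voice = reflexive: zero marking, form stays zuizishash.
Apply vowel harmony: zuizishash → zuuzushash.
Nasal assimilation: no change.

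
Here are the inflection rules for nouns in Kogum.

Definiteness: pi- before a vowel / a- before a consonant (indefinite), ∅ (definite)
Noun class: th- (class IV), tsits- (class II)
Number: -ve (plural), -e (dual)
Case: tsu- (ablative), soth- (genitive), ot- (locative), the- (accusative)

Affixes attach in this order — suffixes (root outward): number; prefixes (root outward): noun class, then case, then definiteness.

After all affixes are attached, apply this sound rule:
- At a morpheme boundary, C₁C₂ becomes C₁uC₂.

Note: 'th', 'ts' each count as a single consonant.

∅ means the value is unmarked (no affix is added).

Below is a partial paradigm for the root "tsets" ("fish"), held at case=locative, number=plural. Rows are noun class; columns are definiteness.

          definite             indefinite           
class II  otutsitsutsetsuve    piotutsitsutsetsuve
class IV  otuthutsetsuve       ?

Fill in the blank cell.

piotuthutsetsuve

Attach noun class class IV th- → thtsets.
Attach case locative ot- → otthtsets.
Attach definiteness indefinite pi- (before vowel 'o') → piotthtsets.
Attach number plural -ve → piotthtsetsve.
Apply epenthesis: piotthtsetsve → piotuthutsetsuve.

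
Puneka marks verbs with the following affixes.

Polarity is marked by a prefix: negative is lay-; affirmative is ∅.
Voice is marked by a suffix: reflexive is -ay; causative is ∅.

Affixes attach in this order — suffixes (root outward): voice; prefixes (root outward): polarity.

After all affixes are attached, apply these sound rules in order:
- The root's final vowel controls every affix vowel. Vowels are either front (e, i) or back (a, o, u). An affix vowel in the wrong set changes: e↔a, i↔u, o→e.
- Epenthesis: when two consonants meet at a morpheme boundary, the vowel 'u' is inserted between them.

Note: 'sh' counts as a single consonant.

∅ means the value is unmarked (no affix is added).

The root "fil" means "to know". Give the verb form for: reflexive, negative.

Attach voice reflexive -ay → filay.
Attach polarity negative lay- → layfilay.
Apply vowel harmony: layfilay → leyfiley.
Apply epenthesis: leyfiley → leyufiley.

leyufiley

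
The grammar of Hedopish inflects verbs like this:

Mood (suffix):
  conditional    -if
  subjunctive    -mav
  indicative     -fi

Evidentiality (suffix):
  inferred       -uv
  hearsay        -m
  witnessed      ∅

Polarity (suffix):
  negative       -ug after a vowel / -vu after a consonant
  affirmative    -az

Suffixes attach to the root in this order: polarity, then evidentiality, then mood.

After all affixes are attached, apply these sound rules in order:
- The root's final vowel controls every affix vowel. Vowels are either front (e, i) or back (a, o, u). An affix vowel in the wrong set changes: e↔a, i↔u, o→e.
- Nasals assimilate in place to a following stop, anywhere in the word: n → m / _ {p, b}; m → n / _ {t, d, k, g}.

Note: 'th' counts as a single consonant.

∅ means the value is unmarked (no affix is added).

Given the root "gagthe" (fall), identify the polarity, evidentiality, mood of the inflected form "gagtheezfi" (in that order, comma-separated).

affirmative, witnessed, indicative

Segment: gagthe-az-fi.
polarity: -az → affirmative.
evidentiality: ∅ → witnessed.
mood: -fi → indicative.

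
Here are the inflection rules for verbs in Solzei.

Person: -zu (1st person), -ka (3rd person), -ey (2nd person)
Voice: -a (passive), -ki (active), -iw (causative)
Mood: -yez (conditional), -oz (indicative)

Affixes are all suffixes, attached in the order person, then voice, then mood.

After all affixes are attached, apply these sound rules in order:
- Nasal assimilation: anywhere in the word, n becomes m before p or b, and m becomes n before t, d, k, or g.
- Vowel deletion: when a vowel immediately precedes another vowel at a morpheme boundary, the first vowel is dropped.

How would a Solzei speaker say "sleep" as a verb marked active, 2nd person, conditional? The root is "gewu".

Attach person 2nd person -ey → gewuey.
Attach voice active -ki → gewueyki.
Attach mood conditional -yez → gewueykiyez.
Nasal assimilation: no change.
Apply vowel deletion: gewueykiyez → geweykiyez.

geweykiyez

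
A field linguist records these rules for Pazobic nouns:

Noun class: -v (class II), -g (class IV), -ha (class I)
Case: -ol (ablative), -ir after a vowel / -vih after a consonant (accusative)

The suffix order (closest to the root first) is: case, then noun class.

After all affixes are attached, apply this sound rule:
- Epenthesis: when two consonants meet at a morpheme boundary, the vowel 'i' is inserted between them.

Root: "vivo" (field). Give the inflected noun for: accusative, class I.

vivoiriha

Attach case accusative -ir (after vowel 'o') → vivoir.
Attach noun class class I -ha → vivoirha.
Apply epenthesis: vivoirha → vivoiriha.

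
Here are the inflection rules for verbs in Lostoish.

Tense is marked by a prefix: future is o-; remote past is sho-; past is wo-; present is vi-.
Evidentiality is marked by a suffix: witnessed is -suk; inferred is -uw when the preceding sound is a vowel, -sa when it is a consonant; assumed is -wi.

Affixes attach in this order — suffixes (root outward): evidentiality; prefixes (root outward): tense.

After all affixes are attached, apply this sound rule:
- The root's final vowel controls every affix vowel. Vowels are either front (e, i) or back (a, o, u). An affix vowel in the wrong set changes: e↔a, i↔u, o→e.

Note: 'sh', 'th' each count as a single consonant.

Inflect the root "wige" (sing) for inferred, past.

wewigeiw

Attach tense past wo- → wowige.
Attach evidentiality inferred -uw (after vowel 'e') → wowigeuw.
Apply vowel harmony: wowigeuw → wewigeiw.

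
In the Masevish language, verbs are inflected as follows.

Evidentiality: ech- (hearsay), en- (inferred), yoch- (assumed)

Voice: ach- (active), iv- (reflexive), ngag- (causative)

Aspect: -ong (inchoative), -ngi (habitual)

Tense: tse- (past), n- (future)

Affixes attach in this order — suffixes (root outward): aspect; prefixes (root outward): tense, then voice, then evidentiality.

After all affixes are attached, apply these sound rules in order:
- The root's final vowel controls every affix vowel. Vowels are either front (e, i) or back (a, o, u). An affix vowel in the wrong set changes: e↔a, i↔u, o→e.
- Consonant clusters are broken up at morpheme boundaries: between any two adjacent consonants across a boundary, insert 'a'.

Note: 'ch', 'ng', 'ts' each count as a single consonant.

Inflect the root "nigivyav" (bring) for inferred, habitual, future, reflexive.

anuvananigivyavangu

Attach aspect habitual -ngi → nigivyavngi.
Attach tense future n- → nnigivyavngi.
Attach voice reflexive iv- → ivnnigivyavngi.
Attach evidentiality inferred en- → enivnnigivyavngi.
Apply vowel harmony: enivnnigivyavngi → anuvnnigivyavngu.
Apply epenthesis: anuvnnigivyavngu → anuvananigivyavangu.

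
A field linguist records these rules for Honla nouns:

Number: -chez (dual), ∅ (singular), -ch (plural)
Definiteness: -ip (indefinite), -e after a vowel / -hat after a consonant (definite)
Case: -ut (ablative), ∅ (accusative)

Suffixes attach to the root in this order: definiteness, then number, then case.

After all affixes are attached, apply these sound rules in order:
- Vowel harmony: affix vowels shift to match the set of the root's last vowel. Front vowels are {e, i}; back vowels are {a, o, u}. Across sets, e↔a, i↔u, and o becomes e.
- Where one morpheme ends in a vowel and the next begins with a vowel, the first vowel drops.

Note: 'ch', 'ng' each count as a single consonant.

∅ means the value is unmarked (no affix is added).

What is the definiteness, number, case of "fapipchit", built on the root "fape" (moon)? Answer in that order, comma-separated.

indefinite, plural, ablative

Segment: fape-ip-ch-ut.
definiteness: -ip → indefinite.
number: -ch → plural.
case: -ut → ablative.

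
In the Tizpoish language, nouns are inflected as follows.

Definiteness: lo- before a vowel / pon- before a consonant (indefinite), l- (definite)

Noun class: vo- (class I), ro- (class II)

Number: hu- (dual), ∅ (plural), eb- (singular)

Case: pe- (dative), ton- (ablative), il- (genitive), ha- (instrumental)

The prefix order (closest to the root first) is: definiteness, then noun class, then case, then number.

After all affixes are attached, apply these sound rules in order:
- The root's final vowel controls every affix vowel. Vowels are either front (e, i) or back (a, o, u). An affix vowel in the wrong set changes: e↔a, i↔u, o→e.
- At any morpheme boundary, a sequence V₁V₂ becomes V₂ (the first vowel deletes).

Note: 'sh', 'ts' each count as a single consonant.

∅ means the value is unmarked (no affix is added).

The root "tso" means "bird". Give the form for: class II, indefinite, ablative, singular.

Attach definiteness indefinite pon- (before consonant 'ts') → pontso.
Attach noun class class II ro- → ropontso.
Attach case ablative ton- → tonropontso.
Attach number singular eb- → ebtonropontso.
Apply vowel harmony: ebtonropontso → abtonropontso.
Vowel deletion: no change.

abtonropontso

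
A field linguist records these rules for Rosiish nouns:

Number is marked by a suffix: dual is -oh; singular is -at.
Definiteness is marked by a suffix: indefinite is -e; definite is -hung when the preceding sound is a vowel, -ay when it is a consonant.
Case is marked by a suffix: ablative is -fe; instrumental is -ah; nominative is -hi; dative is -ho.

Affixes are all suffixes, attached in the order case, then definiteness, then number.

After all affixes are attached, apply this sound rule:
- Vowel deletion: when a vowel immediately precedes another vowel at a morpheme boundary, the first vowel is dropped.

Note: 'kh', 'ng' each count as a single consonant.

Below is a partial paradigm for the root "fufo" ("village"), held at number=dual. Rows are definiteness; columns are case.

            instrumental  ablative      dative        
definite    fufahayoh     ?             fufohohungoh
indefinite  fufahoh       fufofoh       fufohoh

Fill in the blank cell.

Attach case ablative -fe → fufofe.
Attach definiteness definite -hung (after vowel 'e') → fufofehung.
Attach number dual -oh → fufofehungoh.
Vowel deletion: no change.

fufofehungoh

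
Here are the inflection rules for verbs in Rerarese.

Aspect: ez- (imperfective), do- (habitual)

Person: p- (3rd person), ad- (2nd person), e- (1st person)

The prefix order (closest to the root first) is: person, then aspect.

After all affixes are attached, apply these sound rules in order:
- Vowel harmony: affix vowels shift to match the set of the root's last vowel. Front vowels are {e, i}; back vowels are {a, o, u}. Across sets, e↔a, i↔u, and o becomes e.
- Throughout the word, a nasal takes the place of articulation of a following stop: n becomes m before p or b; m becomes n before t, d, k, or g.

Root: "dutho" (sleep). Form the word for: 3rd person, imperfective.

Attach person 3rd person p- → pdutho.
Attach aspect imperfective ez- → ezpdutho.
Apply vowel harmony: ezpdutho → azpdutho.
Nasal assimilation: no change.

azpdutho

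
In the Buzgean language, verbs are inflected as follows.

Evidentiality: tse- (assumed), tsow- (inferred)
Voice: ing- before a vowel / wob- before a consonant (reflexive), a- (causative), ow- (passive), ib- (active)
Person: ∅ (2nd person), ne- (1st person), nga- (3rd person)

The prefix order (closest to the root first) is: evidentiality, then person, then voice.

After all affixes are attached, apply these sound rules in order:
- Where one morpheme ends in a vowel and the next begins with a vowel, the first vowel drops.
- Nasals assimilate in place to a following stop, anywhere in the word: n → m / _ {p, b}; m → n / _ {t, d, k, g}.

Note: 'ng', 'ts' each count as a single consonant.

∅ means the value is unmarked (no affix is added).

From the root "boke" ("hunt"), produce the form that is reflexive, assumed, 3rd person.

Attach evidentiality assumed tse- → tseboke.
Attach person 3rd person nga- → ngatseboke.
Attach voice reflexive wob- (before consonant 'ng') → wobngatseboke.
Vowel deletion: no change.
Nasal assimilation: no change.

wobngatseboke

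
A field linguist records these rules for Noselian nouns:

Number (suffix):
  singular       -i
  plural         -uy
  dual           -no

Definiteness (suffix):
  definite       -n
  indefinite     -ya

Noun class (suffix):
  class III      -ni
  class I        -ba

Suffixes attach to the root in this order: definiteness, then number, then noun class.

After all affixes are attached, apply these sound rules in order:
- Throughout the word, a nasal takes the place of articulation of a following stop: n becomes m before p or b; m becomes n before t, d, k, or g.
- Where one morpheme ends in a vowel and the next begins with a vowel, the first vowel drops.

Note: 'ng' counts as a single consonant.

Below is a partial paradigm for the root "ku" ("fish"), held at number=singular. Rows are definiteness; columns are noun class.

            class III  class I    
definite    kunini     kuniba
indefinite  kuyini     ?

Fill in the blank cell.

kuyiba

Attach definiteness indefinite -ya → kuya.
Attach number singular -i → kuyai.
Attach noun class class I -ba → kuyaiba.
Nasal assimilation: no change.
Apply vowel deletion: kuyaiba → kuyiba.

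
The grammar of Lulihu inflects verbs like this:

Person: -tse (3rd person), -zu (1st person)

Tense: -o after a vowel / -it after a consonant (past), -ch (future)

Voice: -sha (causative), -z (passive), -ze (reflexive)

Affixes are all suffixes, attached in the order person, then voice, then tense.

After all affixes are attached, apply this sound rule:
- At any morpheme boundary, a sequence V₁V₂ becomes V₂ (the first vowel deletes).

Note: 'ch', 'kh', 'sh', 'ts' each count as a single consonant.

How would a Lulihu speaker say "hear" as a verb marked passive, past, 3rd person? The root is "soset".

sosettsezit

Attach person 3rd person -tse → sosettse.
Attach voice passive -z → sosettsez.
Attach tense past -it (after consonant 'z') → sosettsezit.
Vowel deletion: no change.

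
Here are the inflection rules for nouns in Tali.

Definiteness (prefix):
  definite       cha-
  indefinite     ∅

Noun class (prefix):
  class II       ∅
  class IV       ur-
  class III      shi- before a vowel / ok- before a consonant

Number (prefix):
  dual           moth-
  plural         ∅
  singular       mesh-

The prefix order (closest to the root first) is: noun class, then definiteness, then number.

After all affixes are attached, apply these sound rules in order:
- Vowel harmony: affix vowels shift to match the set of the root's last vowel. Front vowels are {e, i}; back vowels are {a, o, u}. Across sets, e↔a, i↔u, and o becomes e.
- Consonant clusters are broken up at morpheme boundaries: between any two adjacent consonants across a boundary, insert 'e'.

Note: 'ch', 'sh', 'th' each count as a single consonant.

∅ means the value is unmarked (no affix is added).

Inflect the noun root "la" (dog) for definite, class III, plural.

chaokela

Attach noun class class III ok- (before consonant 'l') → okla.
Attach definiteness definite cha- → chaokla.
number = plural: zero marking, form stays chaokla.
Vowel harmony: no change.
Apply epenthesis: chaokla → chaokela.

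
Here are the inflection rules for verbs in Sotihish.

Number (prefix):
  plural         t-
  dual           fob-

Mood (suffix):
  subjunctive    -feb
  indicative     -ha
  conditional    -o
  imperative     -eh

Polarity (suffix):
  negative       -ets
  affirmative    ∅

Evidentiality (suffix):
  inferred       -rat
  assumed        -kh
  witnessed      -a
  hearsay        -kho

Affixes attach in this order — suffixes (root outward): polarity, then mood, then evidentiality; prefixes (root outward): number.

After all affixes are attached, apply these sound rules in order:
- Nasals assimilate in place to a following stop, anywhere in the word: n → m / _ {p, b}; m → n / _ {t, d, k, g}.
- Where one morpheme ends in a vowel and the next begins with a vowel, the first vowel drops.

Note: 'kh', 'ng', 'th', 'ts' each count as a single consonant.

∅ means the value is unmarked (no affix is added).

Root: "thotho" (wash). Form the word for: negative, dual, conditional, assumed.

fobthothetsokh

Attach polarity negative -ets → thothoets.
Attach mood conditional -o → thothoetso.
Attach evidentiality assumed -kh → thothoetsokh.
Attach number dual fob- → fobthothoetsokh.
Nasal assimilation: no change.
Apply vowel deletion: fobthothoetsokh → fobthothetsokh.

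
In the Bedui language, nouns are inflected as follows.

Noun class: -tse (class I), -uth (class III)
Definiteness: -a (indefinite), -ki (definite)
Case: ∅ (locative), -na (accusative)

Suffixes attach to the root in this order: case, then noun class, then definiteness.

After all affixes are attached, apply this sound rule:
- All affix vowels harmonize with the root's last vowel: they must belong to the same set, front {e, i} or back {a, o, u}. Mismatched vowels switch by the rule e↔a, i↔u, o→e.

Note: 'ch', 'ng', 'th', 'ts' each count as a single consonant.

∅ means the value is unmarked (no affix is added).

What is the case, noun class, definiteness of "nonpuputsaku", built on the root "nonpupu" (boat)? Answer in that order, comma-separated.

Segment: nonpupu-tse-ki.
case: ∅ → locative.
noun class: -tse → class I.
definiteness: -ki → definite.

locative, class I, definite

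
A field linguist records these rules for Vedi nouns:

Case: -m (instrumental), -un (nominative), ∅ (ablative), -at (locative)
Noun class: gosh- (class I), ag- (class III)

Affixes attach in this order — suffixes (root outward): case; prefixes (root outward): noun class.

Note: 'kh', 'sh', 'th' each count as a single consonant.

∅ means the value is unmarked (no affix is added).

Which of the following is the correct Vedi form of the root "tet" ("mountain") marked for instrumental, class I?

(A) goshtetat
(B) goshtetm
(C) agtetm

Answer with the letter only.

Attach noun class class I gosh- → goshtet.
Attach case instrumental -m → goshtetm.
So the correct form is goshtetm, option (B).
(A) goshtetat is wrong: it uses locative instead of instrumental for case.
(C) agtetm is wrong: it uses class III instead of class I for noun class.

B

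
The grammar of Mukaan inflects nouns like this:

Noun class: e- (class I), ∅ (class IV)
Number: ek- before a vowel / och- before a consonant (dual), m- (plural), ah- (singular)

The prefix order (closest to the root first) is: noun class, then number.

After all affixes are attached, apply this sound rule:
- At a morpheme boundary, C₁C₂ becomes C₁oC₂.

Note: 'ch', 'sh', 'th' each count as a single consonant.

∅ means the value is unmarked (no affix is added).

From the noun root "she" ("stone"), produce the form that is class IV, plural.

noun class = class IV: zero marking, form stays she.
Attach number plural m- → mshe.
Apply epenthesis: mshe → moshe.

moshe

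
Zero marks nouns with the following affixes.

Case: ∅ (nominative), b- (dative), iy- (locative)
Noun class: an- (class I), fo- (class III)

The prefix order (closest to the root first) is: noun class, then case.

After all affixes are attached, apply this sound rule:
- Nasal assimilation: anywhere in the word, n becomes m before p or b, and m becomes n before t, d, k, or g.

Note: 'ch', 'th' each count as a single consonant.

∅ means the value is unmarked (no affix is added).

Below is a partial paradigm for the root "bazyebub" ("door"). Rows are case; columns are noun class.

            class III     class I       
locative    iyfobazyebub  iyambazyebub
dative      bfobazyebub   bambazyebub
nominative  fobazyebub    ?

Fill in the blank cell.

ambazyebub

Attach noun class class I an- → anbazyebub.
case = nominative: zero marking, form stays anbazyebub.
Apply nasal assimilation: anbazyebub → ambazyebub.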